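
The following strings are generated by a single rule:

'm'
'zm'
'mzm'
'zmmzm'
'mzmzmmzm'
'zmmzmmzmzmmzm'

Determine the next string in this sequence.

mzmzmmzmzmmzmmzmzmmzm

From term 3 onward, concatenate the second-to-last term with the last: m·zm = mzm, zm·mzm = zmmzm, …
So term 7 is mzmzmmzm·zmmzmmzmzmmzm.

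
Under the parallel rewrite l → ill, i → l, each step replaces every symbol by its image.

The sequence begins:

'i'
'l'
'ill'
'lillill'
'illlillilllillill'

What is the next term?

lillillilllillilllillillilllillilllillill

Replace each of the 17 characters of illlillilllillill in place — l ill ill ill l ill ill l ill ill ill l ill ill l ill ill — and concatenate.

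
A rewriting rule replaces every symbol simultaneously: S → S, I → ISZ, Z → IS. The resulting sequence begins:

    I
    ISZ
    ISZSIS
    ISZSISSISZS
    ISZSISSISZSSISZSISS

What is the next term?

Rewriting the 19 symbols of ISZSISSISZSSISZSISS one by one yields ISZ S IS S ISZ S S ISZ S IS S S ISZ S IS S ISZ S S; concatenated:

ISZSISSISZSSISZSISSSISZSISSISZSS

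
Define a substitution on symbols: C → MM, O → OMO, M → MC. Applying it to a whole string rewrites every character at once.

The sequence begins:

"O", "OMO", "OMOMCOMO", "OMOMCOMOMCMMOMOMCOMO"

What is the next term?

Replace each of the 20 characters of OMOMCOMOMCMMOMOMCOMO in place — OMO MC OMO MC MM OMO MC OMO MC MM MC MC OMO MC OMO MC MM OMO MC OMO — and concatenate.

OMOMCOMOMCMMOMOMCOMOMCMMMCMCOMOMCOMOMCMMOMOMCOMO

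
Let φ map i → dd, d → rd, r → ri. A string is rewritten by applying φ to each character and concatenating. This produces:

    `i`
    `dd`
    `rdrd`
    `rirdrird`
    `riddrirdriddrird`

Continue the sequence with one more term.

riddrdrdriddrirdriddrdrdriddrird

φ(riddrirdriddrird) expands symbol-by-symbol to ri dd rd rd ri dd ri rd ri dd rd rd ri dd ri rd; joining the 16 pieces gives the next term.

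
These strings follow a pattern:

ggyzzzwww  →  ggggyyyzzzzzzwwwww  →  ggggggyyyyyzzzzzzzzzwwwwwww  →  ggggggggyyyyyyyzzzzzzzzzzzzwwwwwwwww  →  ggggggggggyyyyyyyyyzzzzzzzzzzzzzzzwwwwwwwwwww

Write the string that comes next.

ggggggggggggyyyyyyyyyyyzzzzzzzzzzzzzzzzzzwwwwwwwwwwwww

Reading off run lengths: g runs 2, 4, 6, 8, 10; y runs 1, 3, 5, 7, 9; z runs 3, 6, 9, 12, 15; w runs 3, 5, 7, 9, 11 — each is linear in n (n = 1, 2, …).
Setting n = 6 gives 12, 11, 18, 13 characters in each block.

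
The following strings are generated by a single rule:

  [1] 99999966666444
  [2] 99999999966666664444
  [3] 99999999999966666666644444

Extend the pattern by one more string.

Reading off run lengths: 9 runs 6, 9, 12; 6 runs 5, 7, 9; 4 runs 3, 4, 5 — each is linear in n, where the shown terms are n = 2, 3, 4.
For the next term, n = 5, so the run lengths are 15, 11, 6.

99999999999999966666666666444444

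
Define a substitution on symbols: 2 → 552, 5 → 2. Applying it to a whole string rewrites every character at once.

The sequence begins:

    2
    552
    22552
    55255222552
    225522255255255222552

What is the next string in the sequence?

5525522255255255222552225522255255255222552

φ(225522255255255222552) expands symbol-by-symbol to 552 552 2 2 552 552 552 2 2 552 2 2 552 2 2 552 552 552 2 2 552; joining the 21 pieces gives the next term.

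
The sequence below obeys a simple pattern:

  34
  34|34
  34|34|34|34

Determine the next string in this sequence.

34|34|34|34|34|34|34|34

s(k+1) = s(k)·|·s(k) — each term doubles the last with '|' between the halves.
So the next term is two copies of 34|34|34|34 with '|' between the halves.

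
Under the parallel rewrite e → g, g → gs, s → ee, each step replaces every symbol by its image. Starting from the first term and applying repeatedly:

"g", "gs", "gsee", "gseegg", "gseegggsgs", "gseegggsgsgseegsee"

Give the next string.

Replace each of the 18 characters of gseegggsgsgseegsee in place — gs ee g g gs gs gs ee gs ee gs ee g g gs ee g g — and concatenate.

gseegggsgsgseegseegseegggseegg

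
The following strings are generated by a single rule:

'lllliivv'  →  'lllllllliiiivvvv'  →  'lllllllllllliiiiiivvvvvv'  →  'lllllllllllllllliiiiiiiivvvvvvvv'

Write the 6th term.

Each string has the form l^{4n} i^{2n} v^{2n} (n = 1, 2, …).
For term 6, n = 6, so the run lengths are 24, 12, 12.

lllllllllllllllllllllllliiiiiiiiiiiivvvvvvvvvvvv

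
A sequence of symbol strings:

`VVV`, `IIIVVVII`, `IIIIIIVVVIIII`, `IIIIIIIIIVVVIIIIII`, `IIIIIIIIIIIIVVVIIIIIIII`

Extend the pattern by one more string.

Every step adds III to the front and II to the end of the previous string.
One more step from IIIIIIIIIIIIVVVIIIIIIII gives the answer.

IIIIIIIIIIIIIIIVVVIIIIIIIIII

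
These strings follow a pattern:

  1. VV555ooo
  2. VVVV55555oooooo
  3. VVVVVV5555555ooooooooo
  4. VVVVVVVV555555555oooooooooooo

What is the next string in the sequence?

Each string has the form V^{2n} 5^{2n+1} o^{3n} (n = 1, 2, …).
Setting n = 5 gives 10, 11, 15 characters in each block.

VVVVVVVVVV55555555555ooooooooooooooo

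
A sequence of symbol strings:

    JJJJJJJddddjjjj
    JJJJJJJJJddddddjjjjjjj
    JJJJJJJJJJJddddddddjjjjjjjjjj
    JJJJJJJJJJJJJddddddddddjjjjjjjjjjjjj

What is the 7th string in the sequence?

JJJJJJJJJJJJJJJJJJJddddddddddddddddjjjjjjjjjjjjjjjjjjjjjj

Term n consists of 2n+3 J's, followed by 2n d's, followed by 3n-2 j's, where the shown terms are n = 2, 3, 4, 5.
At n = 8 the blocks have lengths 19, 16, 22.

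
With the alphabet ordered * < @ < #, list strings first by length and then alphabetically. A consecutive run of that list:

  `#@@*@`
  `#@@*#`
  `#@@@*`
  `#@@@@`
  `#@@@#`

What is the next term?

#@@#*

Treat #@@@# as a base-3 numeral over the given alphabet and add one, carrying through any trailing #'s.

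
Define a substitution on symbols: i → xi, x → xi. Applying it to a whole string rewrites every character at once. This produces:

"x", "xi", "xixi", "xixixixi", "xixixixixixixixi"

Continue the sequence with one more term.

φ(xixixixixixixixi) expands symbol-by-symbol to xi xi xi xi xi xi xi xi xi xi xi xi xi xi xi xi; joining the 16 pieces gives the next term.

xixixixixixixixixixixixixixixixi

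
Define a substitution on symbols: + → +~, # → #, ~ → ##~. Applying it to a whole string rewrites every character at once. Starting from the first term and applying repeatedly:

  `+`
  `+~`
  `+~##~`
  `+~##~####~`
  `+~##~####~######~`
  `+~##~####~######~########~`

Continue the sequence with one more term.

+~##~####~######~########~##########~

Replace each of the 26 characters of +~##~####~######~########~ in place — +~ ##~ # # ##~ # # # # ##~ # # # # # # ##~ # # # # # # # # ##~ — and concatenate.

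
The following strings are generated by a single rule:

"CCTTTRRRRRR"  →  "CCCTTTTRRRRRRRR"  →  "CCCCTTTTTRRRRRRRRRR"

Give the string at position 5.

CCCCCCTTTTTTTRRRRRRRRRRRRRR

The n-th term is n C's then n+1 T's then 2n+2 R's, where the shown terms are n = 2, 3, 4.
For term 5, n = 6, so the run lengths are 6, 7, 14.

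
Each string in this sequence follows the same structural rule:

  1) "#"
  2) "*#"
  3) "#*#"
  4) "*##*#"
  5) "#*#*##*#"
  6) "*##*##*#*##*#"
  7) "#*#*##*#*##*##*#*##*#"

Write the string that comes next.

*##*##*#*##*##*#*##*#*##*##*#*##*#

Each term (from the third on) is the two preceding terms concatenated in order: term 3 = #·*# = #*#.
So term 8 is *##*##*#*##*#·#*#*##*#*##*##*#*##*#.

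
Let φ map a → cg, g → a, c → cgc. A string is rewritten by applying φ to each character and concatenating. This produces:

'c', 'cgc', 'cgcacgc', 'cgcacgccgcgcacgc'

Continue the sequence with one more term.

Applying the rule to each of the 16 symbols of cgcacgccgcgcacgc gives the pieces cgc a cgc cg cgc a cgc cgc a cgc a cgc cg cgc a cgc, which concatenate to the answer.

cgcacgccgcgcacgccgcacgcacgccgcgcacgc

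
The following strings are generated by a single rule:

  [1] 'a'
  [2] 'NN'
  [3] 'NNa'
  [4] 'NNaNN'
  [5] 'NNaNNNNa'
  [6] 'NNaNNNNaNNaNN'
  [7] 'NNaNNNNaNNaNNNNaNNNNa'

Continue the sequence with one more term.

NNaNNNNaNNaNNNNaNNNNaNNaNNNNaNNaNN

From term 3 onward, concatenate the last term with the second-to-last: NN·a = NNa, NNa·NN = NNaNN, …
Continuing: NNaNNNNaNNaNNNNaNNNNa · NNaNNNNaNNaNN gives term 8.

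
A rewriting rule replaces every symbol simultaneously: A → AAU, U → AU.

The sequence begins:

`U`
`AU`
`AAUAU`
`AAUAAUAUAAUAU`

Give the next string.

Replace each of the 13 characters of AAUAAUAUAAUAU in place — AAU AAU AU AAU AAU AU AAU AU AAU AAU AU AAU AU — and concatenate.

AAUAAUAUAAUAAUAUAAUAUAAUAAUAUAAUAU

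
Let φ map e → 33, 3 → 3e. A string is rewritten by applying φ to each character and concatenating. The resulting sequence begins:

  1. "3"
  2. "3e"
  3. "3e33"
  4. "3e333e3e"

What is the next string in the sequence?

3e333e3e3e333e33

Expanding 3e333e3e: 3→3e, e→33, 3→3e, 3→3e, 3→3e, e→33, 3→3e, e→33. Concatenated: 3e 33 3e 3e 3e 33 3e 33.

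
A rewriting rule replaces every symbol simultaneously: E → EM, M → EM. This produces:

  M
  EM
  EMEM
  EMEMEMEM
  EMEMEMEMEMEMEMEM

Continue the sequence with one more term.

Rewriting the 16 symbols of EMEMEMEMEMEMEMEM one by one yields EM EM EM EM EM EM EM EM EM EM EM EM EM EM EM EM; concatenated:

EMEMEMEMEMEMEMEMEMEMEMEMEMEMEMEM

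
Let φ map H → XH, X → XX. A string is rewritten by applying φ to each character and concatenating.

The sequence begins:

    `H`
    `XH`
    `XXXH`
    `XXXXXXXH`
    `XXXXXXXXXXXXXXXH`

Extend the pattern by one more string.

Rewriting the 16 symbols of XXXXXXXXXXXXXXXH one by one yields XX XX XX XX XX XX XX XX XX XX XX XX XX XX XX XH; concatenated:

XXXXXXXXXXXXXXXXXXXXXXXXXXXXXXXH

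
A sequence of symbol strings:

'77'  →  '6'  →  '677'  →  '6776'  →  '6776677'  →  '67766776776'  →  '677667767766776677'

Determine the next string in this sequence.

From term 3 onward, concatenate the last term with the second-to-last: 6·77 = 677, 677·6 = 6776, …
So term 8 is 677667767766776677·67766776776.

67766776776677667767766776776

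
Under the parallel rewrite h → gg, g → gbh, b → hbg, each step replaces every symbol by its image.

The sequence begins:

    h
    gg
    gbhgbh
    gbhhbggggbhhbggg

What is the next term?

gbhhbggggghbggbhgbhgbhgbhhbggggghbggbhgbhgbh

Applying the rule to each of the 16 symbols of gbhhbggggbhhbggg gives the pieces gbh hbg gg gg hbg gbh gbh gbh gbh hbg gg gg hbg gbh gbh gbh, which concatenate to the answer.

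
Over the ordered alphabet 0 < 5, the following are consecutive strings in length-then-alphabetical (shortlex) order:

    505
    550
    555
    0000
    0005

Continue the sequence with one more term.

Find the rightmost character of 0005 below 5, bump it to the next letter, and reset everything to its right to 0.

0050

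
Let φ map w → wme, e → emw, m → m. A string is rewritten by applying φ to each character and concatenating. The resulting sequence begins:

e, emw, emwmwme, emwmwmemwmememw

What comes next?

emwmwmemwmememwmwmememwmemwmwme

Applying the rule to each of the 15 symbols of emwmwmemwmememw gives the pieces emw m wme m wme m emw m wme m emw m emw m wme, which concatenate to the answer.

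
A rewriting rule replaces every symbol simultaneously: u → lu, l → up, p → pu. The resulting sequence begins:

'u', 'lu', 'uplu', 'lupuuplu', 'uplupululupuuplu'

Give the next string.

Applying the rule to each of the 16 symbols of uplupululupuuplu gives the pieces lu pu up lu pu lu up lu up lu pu lu lu pu up lu, which concatenate to the answer.

lupuuplupuluupluuplupululupuuplu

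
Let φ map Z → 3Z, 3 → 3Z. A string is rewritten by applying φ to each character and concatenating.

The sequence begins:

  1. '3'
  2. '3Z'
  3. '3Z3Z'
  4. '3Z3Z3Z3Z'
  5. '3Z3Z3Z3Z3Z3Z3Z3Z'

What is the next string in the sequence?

Rewriting the 16 symbols of 3Z3Z3Z3Z3Z3Z3Z3Z one by one yields 3Z 3Z 3Z 3Z 3Z 3Z 3Z 3Z 3Z 3Z 3Z 3Z 3Z 3Z 3Z 3Z; concatenated:

3Z3Z3Z3Z3Z3Z3Z3Z3Z3Z3Z3Z3Z3Z3Z3Z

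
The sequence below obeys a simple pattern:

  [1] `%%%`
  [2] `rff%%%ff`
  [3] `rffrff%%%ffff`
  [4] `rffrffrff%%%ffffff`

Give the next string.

s(k+1) = rff·s(k)·ff, so each term gains rff as a prefix and ff as a suffix.
Applying this once more to rffrffrff%%%ffffff:

rffrffrffrff%%%ffffffff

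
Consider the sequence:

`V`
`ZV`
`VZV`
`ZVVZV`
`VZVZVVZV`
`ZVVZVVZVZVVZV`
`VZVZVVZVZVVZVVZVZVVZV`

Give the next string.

From term 3 onward, concatenate the second-to-last term with the last: V·ZV = VZV, ZV·VZV = ZVVZV, …
Continuing: ZVVZVVZVZVVZV · VZVZVVZVZVVZVVZVZVVZV gives term 8.

ZVVZVVZVZVVZVVZVZVVZVZVVZVVZVZVVZV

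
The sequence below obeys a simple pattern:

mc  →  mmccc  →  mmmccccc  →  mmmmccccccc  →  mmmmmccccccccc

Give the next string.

mmmmmmccccccccccc

Reading off run lengths: m runs 1, 2, 3, 4, 5; c runs 1, 3, 5, 7, 9 — each is linear in n (n = 1, 2, …).
Setting n = 6 gives 6, 11 characters in each block.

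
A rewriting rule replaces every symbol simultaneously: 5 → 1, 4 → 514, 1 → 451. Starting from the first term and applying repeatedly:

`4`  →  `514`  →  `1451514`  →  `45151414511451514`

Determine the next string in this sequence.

Rewriting the 17 symbols of 45151414511451514 one by one yields 514 1 451 1 451 514 451 514 1 451 451 514 1 451 1 451 514; concatenated:

51414511451514451514145145151414511451514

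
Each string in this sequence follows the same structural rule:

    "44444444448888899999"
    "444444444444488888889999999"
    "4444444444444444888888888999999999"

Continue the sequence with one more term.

44444444444444444448888888888899999999999

Term n consists of 3n+1 4's, followed by 2n-1 8's, followed by 2n-1 9's, where the shown terms are n = 3, 4, 5.
At n = 6 the blocks have lengths 19, 11, 11.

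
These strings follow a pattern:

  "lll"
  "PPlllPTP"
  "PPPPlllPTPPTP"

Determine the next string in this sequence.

PPPPPPlllPTPPTPPTP

s(k+1) = PP·s(k)·PTP, so each term gains PP as a prefix and PTP as a suffix.
One more step from PPPPlllPTPPTP gives the answer.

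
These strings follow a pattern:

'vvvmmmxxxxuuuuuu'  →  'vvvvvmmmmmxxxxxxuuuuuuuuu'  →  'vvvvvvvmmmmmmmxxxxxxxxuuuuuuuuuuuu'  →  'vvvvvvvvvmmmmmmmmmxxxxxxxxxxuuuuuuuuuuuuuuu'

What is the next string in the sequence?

The n-th term is 2n-1 v's then 2n-1 m's then 2n x's then 3n u's, where the shown terms are n = 2, 3, 4, 5.
For the next term, n = 6, so the run lengths are 11, 11, 12, 18.

vvvvvvvvvvvmmmmmmmmmmmxxxxxxxxxxxxuuuuuuuuuuuuuuuuuu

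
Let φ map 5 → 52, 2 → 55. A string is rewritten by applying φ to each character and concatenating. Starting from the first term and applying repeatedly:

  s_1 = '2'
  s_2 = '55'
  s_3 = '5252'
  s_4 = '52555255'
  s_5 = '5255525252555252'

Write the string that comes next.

Rewriting the 16 symbols of 5255525252555252 one by one yields 52 55 52 52 52 55 52 55 52 55 52 52 52 55 52 55; concatenated:

52555252525552555255525252555255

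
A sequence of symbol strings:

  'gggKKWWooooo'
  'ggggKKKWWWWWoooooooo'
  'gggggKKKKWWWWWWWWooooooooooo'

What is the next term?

ggggggKKKKKWWWWWWWWWWWoooooooooooooo

The n-th term is n+2 g's then n+1 K's then 3n-1 W's then 3n+2 o's (n = 1, 2, …).
For the next term, n = 4, so the run lengths are 6, 5, 11, 14.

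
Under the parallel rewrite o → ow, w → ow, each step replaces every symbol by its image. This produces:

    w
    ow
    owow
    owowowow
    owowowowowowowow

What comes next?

Replace each of the 16 characters of owowowowowowowow in place — ow ow ow ow ow ow ow ow ow ow ow ow ow ow ow ow — and concatenate.

owowowowowowowowowowowowowowowow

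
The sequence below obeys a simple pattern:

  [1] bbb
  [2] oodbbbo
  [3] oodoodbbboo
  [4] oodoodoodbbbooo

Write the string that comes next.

oodoodoodoodbbboooo

s(k+1) = ood·s(k)·o, so each term gains ood as a prefix and o as a suffix.
So the next term is ood·oodoodoodbbbooo·o.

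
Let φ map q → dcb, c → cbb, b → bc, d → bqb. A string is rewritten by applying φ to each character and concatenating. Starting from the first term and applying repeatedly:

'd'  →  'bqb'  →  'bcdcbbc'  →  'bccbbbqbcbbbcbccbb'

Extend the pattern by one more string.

bccbbcbbbcbcbcdcbbccbbbcbcbccbbbccbbcbbbcbc

Replace each of the 18 characters of bccbbbqbcbbbcbccbb in place — bc cbb cbb bc bc bc dcb bc cbb bc bc bc cbb bc cbb cbb bc bc — and concatenate.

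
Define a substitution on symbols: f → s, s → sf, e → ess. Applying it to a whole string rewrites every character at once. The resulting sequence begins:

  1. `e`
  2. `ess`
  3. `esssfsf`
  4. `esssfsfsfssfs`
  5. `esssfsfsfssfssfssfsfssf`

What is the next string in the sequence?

Rewriting the 23 symbols of esssfsfsfssfssfssfsfssf one by one yields ess sf sf sf s sf s sf s sf sf s sf sf s sf sf s sf s sf sf s; concatenated:

esssfsfsfssfssfssfsfssfsfssfsfssfssfsfs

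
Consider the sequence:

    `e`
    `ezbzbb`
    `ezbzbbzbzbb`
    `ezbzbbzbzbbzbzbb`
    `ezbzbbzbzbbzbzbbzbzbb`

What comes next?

Each term is the previous one with zbzbb appended.
One more step from ezbzbbzbzbbzbzbbzbzbb gives the answer.

ezbzbbzbzbbzbzbbzbzbbzbzbb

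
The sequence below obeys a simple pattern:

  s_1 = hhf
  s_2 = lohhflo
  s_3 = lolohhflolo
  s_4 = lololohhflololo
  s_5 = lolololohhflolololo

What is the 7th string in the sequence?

s(k+1) = lo·s(k)·lo, so each term gains lo as a prefix and lo as a suffix.
From lolololohhflolololo, 2 further steps: lolololohhflolololo → lololololohhflololololo → (answer).

lolololololohhflolololololo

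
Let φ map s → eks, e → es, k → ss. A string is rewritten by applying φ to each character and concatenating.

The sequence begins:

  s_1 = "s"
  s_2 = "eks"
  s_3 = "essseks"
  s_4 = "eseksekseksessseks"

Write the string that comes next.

φ(eseksekseksessseks) expands symbol-by-symbol to es eks es ss eks es ss eks es ss eks es eks eks eks es ss eks; joining the 18 pieces gives the next term.

eseksessseksessseksesssekseseksekseksessseks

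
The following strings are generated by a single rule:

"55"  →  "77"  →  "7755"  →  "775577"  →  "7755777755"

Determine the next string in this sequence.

This is a Fibonacci-style word recurrence s(k) = s(k−1)·s(k−2): e.g. 77·55 = 7755.
Continuing: 7755777755 · 775577 gives term 6.

7755777755775577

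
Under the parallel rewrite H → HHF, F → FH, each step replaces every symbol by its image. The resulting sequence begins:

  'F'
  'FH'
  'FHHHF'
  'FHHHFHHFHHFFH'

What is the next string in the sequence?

Rewriting the 13 symbols of FHHHFHHFHHFFH one by one yields FH HHF HHF HHF FH HHF HHF FH HHF HHF FH FH HHF; concatenated:

FHHHFHHFHHFFHHHFHHFFHHHFHHFFHFHHHF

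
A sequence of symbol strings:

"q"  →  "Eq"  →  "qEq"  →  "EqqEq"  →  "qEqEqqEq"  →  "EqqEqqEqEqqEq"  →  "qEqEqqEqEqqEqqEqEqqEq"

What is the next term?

EqqEqqEqEqqEqqEqEqqEqEqqEqqEqEqqEq

Each term (from the third on) is the two preceding terms concatenated in order: term 3 = q·Eq = qEq.
The next term joins EqqEqqEqEqqEq and qEqEqqEqEqqEqqEqEqqEq.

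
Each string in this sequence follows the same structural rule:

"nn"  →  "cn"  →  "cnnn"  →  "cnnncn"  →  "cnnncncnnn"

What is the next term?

This is a Fibonacci-style word recurrence s(k) = s(k−1)·s(k−2): e.g. cn·nn = cnnn.
Continuing: cnnncncnnn · cnnncn gives term 6.

cnnncncnnncnnncn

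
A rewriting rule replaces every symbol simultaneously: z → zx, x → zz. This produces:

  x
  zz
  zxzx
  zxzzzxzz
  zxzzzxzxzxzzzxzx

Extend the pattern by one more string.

Replace each of the 16 characters of zxzzzxzxzxzzzxzx in place — zx zz zx zx zx zz zx zz zx zz zx zx zx zz zx zz — and concatenate.

zxzzzxzxzxzzzxzzzxzzzxzxzxzzzxzz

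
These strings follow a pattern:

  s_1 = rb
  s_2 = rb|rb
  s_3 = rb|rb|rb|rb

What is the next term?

rb|rb|rb|rb|rb|rb|rb|rb

Every step duplicates the string with '|' between the halves.
One more doubling of rb|rb|rb|rb gives the answer.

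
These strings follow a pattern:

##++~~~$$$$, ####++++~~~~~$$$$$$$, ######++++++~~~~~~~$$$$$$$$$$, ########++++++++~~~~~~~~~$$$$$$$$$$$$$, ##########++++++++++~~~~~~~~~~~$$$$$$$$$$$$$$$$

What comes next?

############++++++++++++~~~~~~~~~~~~~$$$$$$$$$$$$$$$$$$$

Reading off run lengths: # runs 2, 4, 6, 8, 10; + runs 2, 4, 6, 8, 10; ~ runs 3, 5, 7, 9, 11; $ runs 4, 7, 10, 13, 16 — each is linear in n (n = 1, 2, …).
For the next term, n = 6, so the run lengths are 12, 12, 13, 19.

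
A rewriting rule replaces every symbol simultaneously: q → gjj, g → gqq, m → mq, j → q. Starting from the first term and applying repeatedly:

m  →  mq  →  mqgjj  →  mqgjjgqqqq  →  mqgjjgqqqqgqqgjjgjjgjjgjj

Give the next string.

Replace each of the 25 characters of mqgjjgqqqqgqqgjjgjjgjjgjj in place — mq gjj gqq q q gqq gjj gjj gjj gjj gqq gjj gjj gqq q q gqq q q gqq q q gqq q q — and concatenate.

mqgjjgqqqqgqqgjjgjjgjjgjjgqqgjjgjjgqqqqgqqqqgqqqqgqqqq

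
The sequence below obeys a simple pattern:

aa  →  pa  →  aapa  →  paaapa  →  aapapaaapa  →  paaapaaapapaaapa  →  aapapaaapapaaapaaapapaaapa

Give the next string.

Each term (from the third on) is the two preceding terms concatenated in order: term 3 = aa·pa = aapa.
Continuing: paaapaaapapaaapa · aapapaaapapaaapaaapapaaapa gives term 8.

paaapaaapapaaapaaapapaaapapaaapaaapapaaapa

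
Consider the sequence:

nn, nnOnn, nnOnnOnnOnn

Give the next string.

nnOnnOnnOnnOnnOnnOnnOnn

s(k+1) = s(k)·O·s(k) — each term doubles the last with 'O' between the halves.
So the next term is two copies of nnOnnOnnOnn with 'O' between the halves.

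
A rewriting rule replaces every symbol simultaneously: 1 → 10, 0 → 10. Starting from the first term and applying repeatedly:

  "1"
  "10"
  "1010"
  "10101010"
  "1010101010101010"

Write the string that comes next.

Rewriting the 16 symbols of 1010101010101010 one by one yields 10 10 10 10 10 10 10 10 10 10 10 10 10 10 10 10; concatenated:

10101010101010101010101010101010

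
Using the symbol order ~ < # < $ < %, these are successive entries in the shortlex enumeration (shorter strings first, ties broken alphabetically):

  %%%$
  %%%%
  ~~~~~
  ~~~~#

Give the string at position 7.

Advancing 3 positions from ~~~~# through ~~~~# → ~~~~$ → ~~~~% reaches term 7.

~~~#~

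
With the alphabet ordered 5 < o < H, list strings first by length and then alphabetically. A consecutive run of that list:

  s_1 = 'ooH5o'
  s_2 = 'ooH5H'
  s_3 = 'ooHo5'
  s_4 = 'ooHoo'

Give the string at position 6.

Continuing the enumeration 2 steps past ooHoo: ooHoo → ooHoH → (answer).

ooHH5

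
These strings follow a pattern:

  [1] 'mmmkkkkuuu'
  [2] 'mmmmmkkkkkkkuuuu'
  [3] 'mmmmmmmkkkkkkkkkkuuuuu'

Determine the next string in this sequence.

Term n consists of 2n+1 m's, followed by 3n+1 k's, followed by n+2 u's (n = 1, 2, …).
At n = 4 the blocks have lengths 9, 13, 6.

mmmmmmmmmkkkkkkkkkkkkkuuuuuu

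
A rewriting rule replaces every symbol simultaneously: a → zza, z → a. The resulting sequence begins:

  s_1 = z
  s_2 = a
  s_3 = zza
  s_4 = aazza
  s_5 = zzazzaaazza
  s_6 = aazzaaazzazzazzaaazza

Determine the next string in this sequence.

Rewriting the 21 symbols of aazzaaazzazzazzaaazza one by one yields zza zza a a zza zza zza a a zza a a zza a a zza zza zza a a zza; concatenated:

zzazzaaazzazzazzaaazzaaazzaaazzazzazzaaazza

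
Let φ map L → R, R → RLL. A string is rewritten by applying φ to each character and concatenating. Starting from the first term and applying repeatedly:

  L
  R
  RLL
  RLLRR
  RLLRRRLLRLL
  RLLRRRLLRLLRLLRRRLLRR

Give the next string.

RLLRRRLLRLLRLLRRRLLRRRLLRRRLLRLLRLLRRRLLRLL

Replace each of the 21 characters of RLLRRRLLRLLRLLRRRLLRR in place — RLL R R RLL RLL RLL R R RLL R R RLL R R RLL RLL RLL R R RLL RLL — and concatenate.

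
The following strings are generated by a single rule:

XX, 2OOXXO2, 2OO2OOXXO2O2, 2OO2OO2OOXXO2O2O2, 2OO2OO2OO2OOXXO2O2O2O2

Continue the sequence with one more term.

2OO2OO2OO2OO2OOXXO2O2O2O2O2

s(k+1) = 2OO·s(k)·O2, so each term gains 2OO as a prefix and O2 as a suffix.
One more step from 2OO2OO2OO2OOXXO2O2O2O2 gives the answer.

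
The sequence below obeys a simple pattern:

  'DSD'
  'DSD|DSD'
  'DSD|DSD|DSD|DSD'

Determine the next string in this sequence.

DSD|DSD|DSD|DSD|DSD|DSD|DSD|DSD

s(k+1) = s(k)·|·s(k) — each term doubles the last with '|' between the halves.
One more doubling of DSD|DSD|DSD|DSD gives the answer.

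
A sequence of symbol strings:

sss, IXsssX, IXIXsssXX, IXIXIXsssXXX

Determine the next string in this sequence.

IXIXIXIXsssXXXX

Each term wraps the previous one in IX on the left and X on the right.
One more step from IXIXIXsssXXX gives the answer.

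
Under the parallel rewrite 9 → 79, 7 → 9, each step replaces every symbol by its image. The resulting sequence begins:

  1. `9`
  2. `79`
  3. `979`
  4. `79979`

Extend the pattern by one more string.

Rewriting each symbol of 79979: 7→9, 9→79, 9→79, 7→9, 9→79, which concatenates to 9 79 79 9 79.

97979979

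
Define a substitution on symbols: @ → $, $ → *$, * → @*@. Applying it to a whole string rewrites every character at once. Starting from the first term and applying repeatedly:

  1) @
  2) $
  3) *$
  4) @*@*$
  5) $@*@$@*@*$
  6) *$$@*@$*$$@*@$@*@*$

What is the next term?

Applying the rule to each of the 19 symbols of *$$@*@$*$$@*@$@*@*$ gives the pieces @*@ *$ *$ $ @*@ $ *$ @*@ *$ *$ $ @*@ $ *$ $ @*@ $ @*@ *$, which concatenate to the answer.

@*@*$*$$@*@$*$@*@*$*$$@*@$*$$@*@$@*@*$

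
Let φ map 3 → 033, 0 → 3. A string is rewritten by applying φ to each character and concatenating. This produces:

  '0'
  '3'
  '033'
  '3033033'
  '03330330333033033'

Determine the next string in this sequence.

30330330333033033303303303330330333033033

φ(03330330333033033) expands symbol-by-symbol to 3 033 033 033 3 033 033 3 033 033 033 3 033 033 3 033 033; joining the 17 pieces gives the next term.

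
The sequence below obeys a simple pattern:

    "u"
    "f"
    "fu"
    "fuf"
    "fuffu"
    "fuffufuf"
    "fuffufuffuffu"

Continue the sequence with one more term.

fuffufuffuffufuffufuf

From term 3 onward, concatenate the last term with the second-to-last: f·u = fu, fu·f = fuf, …
So term 8 is fuffufuffuffu·fuffufuf.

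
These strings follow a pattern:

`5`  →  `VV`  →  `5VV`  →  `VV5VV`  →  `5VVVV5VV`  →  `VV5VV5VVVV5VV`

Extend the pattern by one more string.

5VVVV5VVVV5VV5VVVV5VV

This is a Fibonacci-style word recurrence s(k) = s(k−2)·s(k−1): e.g. 5·VV = 5VV.
So term 7 is 5VVVV5VV·VV5VV5VVVV5VV.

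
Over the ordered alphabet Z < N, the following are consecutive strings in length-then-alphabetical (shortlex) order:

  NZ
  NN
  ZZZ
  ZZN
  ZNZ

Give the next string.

ZNN

The successor of ZNZ increments the rightmost position that isn't already N and resets every position after it to Z.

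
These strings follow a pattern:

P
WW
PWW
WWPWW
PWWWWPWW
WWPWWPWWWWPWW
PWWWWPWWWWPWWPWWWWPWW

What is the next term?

From term 3 onward, concatenate the second-to-last term with the last: P·WW = PWW, WW·PWW = WWPWW, …
The next term joins WWPWWPWWWWPWW and PWWWWPWWWWPWWPWWWWPWW.

WWPWWPWWWWPWWPWWWWPWWWWPWWPWWWWPWW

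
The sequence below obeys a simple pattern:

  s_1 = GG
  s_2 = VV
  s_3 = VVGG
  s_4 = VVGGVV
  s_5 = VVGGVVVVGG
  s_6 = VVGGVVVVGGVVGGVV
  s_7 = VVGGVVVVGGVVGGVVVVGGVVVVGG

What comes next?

VVGGVVVVGGVVGGVVVVGGVVVVGGVVGGVVVVGGVVGGVV

This is a Fibonacci-style word recurrence s(k) = s(k−1)·s(k−2): e.g. VV·GG = VVGG.
So term 8 is VVGGVVVVGGVVGGVVVVGGVVVVGG·VVGGVVVVGGVVGGVV.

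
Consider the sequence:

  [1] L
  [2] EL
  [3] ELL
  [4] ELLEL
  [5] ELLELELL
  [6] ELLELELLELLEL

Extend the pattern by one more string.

Each term (from the third on) is the previous term followed by the one before it: term 3 = EL·L = ELL.
The next term joins ELLELELLELLEL and ELLELELL.

ELLELELLELLELELLELELL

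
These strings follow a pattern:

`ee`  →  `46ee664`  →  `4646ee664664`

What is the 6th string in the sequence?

Every step adds 46 to the front and 664 to the end of the previous string.
From 4646ee664664, 3 further steps: 4646ee664664 → 464646ee664664664 → 46464646ee664664664664 → (answer).

4646464646ee664664664664664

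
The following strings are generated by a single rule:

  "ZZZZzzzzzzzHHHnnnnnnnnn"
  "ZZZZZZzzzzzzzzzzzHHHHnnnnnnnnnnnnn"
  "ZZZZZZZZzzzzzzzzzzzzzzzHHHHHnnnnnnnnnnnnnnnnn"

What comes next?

ZZZZZZZZZZzzzzzzzzzzzzzzzzzzzHHHHHHnnnnnnnnnnnnnnnnnnnnn

Reading off run lengths: Z runs 4, 6, 8; z runs 7, 11, 15; H runs 3, 4, 5; n runs 9, 13, 17 — each is linear in n, where the shown terms are n = 2, 3, 4.
Setting n = 5 gives 10, 19, 6, 21 characters in each block.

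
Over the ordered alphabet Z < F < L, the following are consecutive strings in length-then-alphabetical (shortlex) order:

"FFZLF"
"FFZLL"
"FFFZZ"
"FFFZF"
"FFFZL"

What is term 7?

Continuing the enumeration 2 steps past FFFZL: FFFZL → FFFFZ → (answer).

FFFFF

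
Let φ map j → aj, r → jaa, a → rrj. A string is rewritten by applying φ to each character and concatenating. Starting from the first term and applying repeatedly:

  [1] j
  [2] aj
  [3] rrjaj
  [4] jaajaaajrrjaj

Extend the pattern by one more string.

Rewriting the 13 symbols of jaajaaajrrjaj one by one yields aj rrj rrj aj rrj rrj rrj aj jaa jaa aj rrj aj; concatenated:

ajrrjrrjajrrjrrjrrjajjaajaaajrrjaj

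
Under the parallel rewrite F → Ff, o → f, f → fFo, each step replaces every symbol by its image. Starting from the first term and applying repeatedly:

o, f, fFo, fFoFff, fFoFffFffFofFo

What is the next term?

Rewriting the 14 symbols of fFoFffFffFofFo one by one yields fFo Ff f Ff fFo fFo Ff fFo fFo Ff f fFo Ff f; concatenated:

fFoFffFffFofFoFffFofFoFfffFoFff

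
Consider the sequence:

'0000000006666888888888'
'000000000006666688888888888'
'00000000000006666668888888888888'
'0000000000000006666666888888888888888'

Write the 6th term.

Term n consists of 2n+3 0's, followed by n+1 6's, followed by 2n+3 8's, where the shown terms are n = 3, 4, 5, 6.
For term 6, n = 8, so the run lengths are 19, 9, 19.

00000000000000000006666666668888888888888888888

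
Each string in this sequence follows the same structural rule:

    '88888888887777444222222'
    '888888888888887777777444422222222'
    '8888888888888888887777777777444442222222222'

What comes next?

The n-th term is 4n+2 8's then 3n-2 7's then n+1 4's then 2n+2 2's, where the shown terms are n = 2, 3, 4.
For the next term, n = 5, so the run lengths are 22, 13, 6, 12.

88888888888888888888887777777777777444444222222222222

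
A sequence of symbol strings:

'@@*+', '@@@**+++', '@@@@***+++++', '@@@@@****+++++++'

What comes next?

Reading off run lengths: @ runs 2, 3, 4, 5; * runs 1, 2, 3, 4; + runs 1, 3, 5, 7 — each is linear in n (n = 1, 2, …).
Setting n = 5 gives 6, 5, 9 characters in each block.

@@@@@@*****+++++++++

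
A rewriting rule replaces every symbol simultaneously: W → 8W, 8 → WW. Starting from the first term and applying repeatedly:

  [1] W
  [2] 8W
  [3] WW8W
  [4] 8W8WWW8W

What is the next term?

Apply φ to 8W8WWW8W symbol by symbol: 8→WW, W→8W, 8→WW, W→8W, W→8W, W→8W, 8→WW, W→8W; joined: WW 8W WW 8W 8W 8W WW 8W.

WW8WWW8W8W8WWW8W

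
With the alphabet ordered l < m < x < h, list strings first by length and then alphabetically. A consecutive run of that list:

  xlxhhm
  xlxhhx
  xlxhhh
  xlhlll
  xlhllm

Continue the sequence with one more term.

xlhllx

Treat xlhllm as a base-4 numeral over the given alphabet and add one, carrying through any trailing h's.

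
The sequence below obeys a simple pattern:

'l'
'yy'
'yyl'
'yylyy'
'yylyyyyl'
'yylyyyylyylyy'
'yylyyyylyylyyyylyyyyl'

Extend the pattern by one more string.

yylyyyylyylyyyylyyyylyylyyyylyylyy

From term 3 onward, concatenate the last term with the second-to-last: yy·l = yyl, yyl·yy = yylyy, …
So term 8 is yylyyyylyylyyyylyyyyl·yylyyyylyylyy.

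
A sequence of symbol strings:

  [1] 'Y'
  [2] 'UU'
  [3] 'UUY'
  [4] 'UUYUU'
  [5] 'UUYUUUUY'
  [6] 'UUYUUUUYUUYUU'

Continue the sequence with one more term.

UUYUUUUYUUYUUUUYUUUUY

Each term (from the third on) is the previous term followed by the one before it: term 3 = UU·Y = UUY.
The next term joins UUYUUUUYUUYUU and UUYUUUUY.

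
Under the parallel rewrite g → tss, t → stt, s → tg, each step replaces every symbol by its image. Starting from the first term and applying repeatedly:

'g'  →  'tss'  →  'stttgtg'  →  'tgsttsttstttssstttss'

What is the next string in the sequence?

φ(tgsttsttstttssstttss) expands symbol-by-symbol to stt tss tg stt stt tg stt stt tg stt stt stt tg tg tg stt stt stt tg tg; joining the 20 pieces gives the next term.

stttsstgsttstttgsttstttgsttsttstttgtgtgsttsttstttgtg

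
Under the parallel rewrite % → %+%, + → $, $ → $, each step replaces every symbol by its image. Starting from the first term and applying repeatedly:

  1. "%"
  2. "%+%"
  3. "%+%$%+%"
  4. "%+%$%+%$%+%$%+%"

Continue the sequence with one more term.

φ(%+%$%+%$%+%$%+%) expands symbol-by-symbol to %+% $ %+% $ %+% $ %+% $ %+% $ %+% $ %+% $ %+%; joining the 15 pieces gives the next term.

%+%$%+%$%+%$%+%$%+%$%+%$%+%$%+%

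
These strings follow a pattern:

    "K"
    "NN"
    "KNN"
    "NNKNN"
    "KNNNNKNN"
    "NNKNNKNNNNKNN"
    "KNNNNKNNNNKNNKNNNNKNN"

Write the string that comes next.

This is a Fibonacci-style word recurrence s(k) = s(k−2)·s(k−1): e.g. K·NN = KNN.
Continuing: NNKNNKNNNNKNN · KNNNNKNNNNKNNKNNNNKNN gives term 8.

NNKNNKNNNNKNNKNNNNKNNNNKNNKNNNNKNN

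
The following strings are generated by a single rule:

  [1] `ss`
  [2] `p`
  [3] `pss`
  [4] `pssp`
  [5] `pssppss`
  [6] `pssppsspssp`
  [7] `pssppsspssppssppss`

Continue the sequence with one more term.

pssppsspssppssppsspssppsspssp

Each term (from the third on) is the previous term followed by the one before it: term 3 = p·ss = pss.
The next term joins pssppsspssppssppss and pssppsspssp.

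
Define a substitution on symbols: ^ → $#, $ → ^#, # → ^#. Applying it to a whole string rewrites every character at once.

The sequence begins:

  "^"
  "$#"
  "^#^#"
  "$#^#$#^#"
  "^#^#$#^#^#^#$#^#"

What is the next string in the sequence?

Rewriting the 16 symbols of ^#^#$#^#^#^#$#^# one by one yields $# ^# $# ^# ^# ^# $# ^# $# ^# $# ^# ^# ^# $# ^#; concatenated:

$#^#$#^#^#^#$#^#$#^#$#^#^#^#$#^#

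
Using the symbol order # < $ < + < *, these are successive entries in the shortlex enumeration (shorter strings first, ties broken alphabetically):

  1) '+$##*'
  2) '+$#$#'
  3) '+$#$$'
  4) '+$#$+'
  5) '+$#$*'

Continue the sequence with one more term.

+$#+#

Treat +$#$* as a base-4 numeral over the given alphabet and add one, carrying through any trailing *'s.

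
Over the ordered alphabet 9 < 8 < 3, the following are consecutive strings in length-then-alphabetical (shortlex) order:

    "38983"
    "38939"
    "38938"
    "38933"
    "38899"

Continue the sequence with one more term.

38898

The successor of 38899 increments the rightmost position that isn't already 3 and resets every position after it to 9.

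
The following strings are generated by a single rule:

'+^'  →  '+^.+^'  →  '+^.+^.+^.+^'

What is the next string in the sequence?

Every step duplicates the string with '.' between the halves.
Doubling +^.+^.+^.+^ with '.' between the halves:

+^.+^.+^.+^.+^.+^.+^.+^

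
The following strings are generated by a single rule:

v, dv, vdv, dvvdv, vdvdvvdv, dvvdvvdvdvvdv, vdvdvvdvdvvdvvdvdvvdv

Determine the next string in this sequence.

From term 3 onward, concatenate the second-to-last term with the last: v·dv = vdv, dv·vdv = dvvdv, …
The next term joins dvvdvvdvdvvdv and vdvdvvdvdvvdvvdvdvvdv.

dvvdvvdvdvvdvvdvdvvdvdvvdvvdvdvvdv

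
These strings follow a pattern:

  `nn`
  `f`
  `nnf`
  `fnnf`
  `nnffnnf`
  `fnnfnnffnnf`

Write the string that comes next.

nnffnnffnnfnnffnnf

Each term (from the third on) is the two preceding terms concatenated in order: term 3 = nn·f = nnf.
The next term joins nnffnnf and fnnfnnffnnf.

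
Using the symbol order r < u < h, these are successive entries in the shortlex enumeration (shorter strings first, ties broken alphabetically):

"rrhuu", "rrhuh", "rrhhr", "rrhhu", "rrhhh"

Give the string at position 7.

Advancing 2 positions from rrhhh through rrhhh → rurrr reaches term 7.

rurru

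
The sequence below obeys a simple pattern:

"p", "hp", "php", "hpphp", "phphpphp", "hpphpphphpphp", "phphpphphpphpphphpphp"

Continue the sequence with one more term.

hpphpphphpphpphphpphphpphpphphpphp

This is a Fibonacci-style word recurrence s(k) = s(k−2)·s(k−1): e.g. p·hp = php.
The next term joins hpphpphphpphp and phphpphphpphpphphpphp.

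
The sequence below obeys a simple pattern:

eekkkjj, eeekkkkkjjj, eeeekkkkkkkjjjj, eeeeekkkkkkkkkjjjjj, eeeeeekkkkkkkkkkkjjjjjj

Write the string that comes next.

Term n consists of n e's, followed by 2n-1 k's, followed by n j's, where the shown terms are n = 2, 3, 4, 5, 6.
Setting n = 7 gives 7, 13, 7 characters in each block.

eeeeeeekkkkkkkkkkkkkjjjjjjj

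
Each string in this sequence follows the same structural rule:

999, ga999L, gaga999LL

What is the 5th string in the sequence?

gagagaga999LLLL

s(k+1) = ga·s(k)·L, so each term gains ga as a prefix and L as a suffix.
From gaga999LL, 2 further steps: gaga999LL → gagaga999LLL → (answer).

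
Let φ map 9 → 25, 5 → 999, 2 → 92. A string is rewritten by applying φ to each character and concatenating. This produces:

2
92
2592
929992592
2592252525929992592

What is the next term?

φ(2592252525929992592) expands symbol-by-symbol to 92 999 25 92 92 999 92 999 92 999 25 92 25 25 25 92 999 25 92; joining the 19 pieces gives the next term.

9299925929299992999929992592252525929992592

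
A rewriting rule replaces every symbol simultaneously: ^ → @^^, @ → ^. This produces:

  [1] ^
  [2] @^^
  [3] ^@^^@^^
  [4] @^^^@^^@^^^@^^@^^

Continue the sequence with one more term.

^@^^@^^@^^^@^^@^^^@^^@^^@^^^@^^@^^^@^^@^^

Applying the rule to each of the 17 symbols of @^^^@^^@^^^@^^@^^ gives the pieces ^ @^^ @^^ @^^ ^ @^^ @^^ ^ @^^ @^^ @^^ ^ @^^ @^^ ^ @^^ @^^, which concatenate to the answer.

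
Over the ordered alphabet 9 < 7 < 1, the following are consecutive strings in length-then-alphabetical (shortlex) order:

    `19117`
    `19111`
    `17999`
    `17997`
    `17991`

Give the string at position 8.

17971

Advancing 3 positions from 17991 through 17991 → 17979 → 17977 reaches term 8.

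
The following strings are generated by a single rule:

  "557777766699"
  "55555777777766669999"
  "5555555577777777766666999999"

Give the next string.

Each string has the form 5^{3n-1} 7^{2n+3} 6^{n+2} 9^{2n} (n = 1, 2, …).
Setting n = 4 gives 11, 11, 6, 8 characters in each block.

555555555557777777777766666699999999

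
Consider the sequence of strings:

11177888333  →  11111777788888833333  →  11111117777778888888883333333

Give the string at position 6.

Term n consists of 2n+1 1's, followed by 2n 7's, followed by 3n 8's, followed by 2n+1 3's (n = 1, 2, …).
At n = 6 the blocks have lengths 13, 12, 18, 13.

11111111111117777777777778888888888888888883333333333333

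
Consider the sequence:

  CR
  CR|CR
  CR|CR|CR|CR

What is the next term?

s(k+1) = s(k)·|·s(k) — each term doubles the last with '|' between the halves.
One more doubling of CR|CR|CR|CR gives the answer.

CR|CR|CR|CR|CR|CR|CR|CR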